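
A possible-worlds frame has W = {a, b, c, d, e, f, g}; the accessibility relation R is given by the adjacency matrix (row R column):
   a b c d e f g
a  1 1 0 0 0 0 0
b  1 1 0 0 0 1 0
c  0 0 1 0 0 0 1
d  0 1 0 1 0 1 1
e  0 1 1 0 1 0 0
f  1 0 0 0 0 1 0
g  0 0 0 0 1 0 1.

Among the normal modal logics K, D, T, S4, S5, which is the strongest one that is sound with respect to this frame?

Serial (axiom D): yes — every world has a successor (e.g. a R a).
Reflexive (axiom T): yes — every world is R-related to itself.
Transitive (axiom 4): no — a R b and b R f, but not a R f.
Euclidean (axiom 5): no — b R a and b R f, but not a R f.
So F validates K, D, T; S4 would additionally require R to be transitive. The strongest is T.

T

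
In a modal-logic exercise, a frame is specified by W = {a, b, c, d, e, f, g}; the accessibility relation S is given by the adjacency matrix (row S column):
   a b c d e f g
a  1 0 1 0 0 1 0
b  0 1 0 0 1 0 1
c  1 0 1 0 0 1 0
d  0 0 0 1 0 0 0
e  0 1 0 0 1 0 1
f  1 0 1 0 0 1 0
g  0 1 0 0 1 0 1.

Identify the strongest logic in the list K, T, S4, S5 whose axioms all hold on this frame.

S5

Reflexive (axiom T): yes — every world is S-related to itself.
Transitive (axiom 4): yes — every two-step S-path is closed by a direct edge.
Euclidean (axiom 5): yes — any two successors of a common world are S-related.
So F validates K, T, S4, S5. The strongest is S5.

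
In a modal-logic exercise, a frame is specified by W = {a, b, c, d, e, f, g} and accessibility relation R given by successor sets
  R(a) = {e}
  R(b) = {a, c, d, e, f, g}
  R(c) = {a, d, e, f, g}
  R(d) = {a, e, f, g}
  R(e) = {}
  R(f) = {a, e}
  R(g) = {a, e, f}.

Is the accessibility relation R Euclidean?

Euclidean: no — b R a and b R c, but not a R c.

No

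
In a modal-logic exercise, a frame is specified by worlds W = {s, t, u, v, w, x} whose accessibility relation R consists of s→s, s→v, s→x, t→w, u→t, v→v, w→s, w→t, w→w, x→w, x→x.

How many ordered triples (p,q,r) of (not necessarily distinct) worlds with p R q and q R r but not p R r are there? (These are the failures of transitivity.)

8

Enumerating: (s,x,w), (t,w,s), (t,w,t), (u,t,w), (w,s,v), (w,s,x), (x,w,s), (x,w,t).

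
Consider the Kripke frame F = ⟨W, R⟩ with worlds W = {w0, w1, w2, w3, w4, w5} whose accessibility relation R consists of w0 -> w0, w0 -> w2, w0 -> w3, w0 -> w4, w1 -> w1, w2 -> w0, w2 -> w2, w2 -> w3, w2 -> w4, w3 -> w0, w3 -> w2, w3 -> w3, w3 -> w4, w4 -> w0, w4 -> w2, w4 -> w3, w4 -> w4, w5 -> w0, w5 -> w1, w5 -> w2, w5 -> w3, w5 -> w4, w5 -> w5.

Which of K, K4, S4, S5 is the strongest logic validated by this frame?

S4

Transitive (axiom 4): yes — every two-step R-path is closed by a direct edge.
Reflexive (axiom T): yes — every world is R-related to itself.
Euclidean (axiom 5): no — w5 R w0 and w5 R w1, but not w0 R w1.
So F validates K, K4, S4; S5 would additionally require R to be Euclidean. The strongest is S4.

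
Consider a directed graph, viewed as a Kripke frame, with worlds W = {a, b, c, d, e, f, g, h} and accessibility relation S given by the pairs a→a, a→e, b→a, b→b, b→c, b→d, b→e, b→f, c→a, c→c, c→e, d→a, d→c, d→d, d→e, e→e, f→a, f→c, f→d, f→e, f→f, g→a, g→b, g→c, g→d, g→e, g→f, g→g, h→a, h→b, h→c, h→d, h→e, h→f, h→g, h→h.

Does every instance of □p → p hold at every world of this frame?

The schema T characterises exactly the reflexive frames.
Reflexive: yes — every world is S-related to itself.

Yes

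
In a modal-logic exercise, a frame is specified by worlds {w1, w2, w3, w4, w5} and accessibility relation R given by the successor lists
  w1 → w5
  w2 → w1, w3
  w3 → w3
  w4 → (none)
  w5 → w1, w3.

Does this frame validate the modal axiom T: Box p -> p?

No

The schema T characterises exactly the reflexive frames.
Reflexive: no — w1 is not related to itself.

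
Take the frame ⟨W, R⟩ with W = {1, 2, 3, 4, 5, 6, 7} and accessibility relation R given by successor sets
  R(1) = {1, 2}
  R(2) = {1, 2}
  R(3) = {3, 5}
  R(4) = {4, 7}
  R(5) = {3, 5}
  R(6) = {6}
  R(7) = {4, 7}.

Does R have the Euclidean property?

Euclidean: yes — any two successors of a common world are R-related.

Yes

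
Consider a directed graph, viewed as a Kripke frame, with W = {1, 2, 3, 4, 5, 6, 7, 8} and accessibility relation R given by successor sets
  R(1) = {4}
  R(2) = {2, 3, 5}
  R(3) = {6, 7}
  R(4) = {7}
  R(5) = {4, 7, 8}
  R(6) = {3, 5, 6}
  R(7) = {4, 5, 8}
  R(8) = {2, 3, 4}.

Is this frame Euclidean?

No

Euclidean: no — 2 R 3 and 2 R 5, but not 3 R 5.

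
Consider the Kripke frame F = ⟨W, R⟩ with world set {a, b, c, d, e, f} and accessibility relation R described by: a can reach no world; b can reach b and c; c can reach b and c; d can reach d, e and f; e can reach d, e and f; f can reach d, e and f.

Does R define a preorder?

Reflexive: no — a is not related to itself.
Transitive: yes — every two-step R-path is closed by a direct edge.
So R is not a preorder.

No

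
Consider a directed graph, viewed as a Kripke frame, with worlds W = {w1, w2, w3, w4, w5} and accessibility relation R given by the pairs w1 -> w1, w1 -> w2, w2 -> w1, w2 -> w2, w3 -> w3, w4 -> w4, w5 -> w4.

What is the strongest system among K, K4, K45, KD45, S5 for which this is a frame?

Transitive (axiom 4): yes — every two-step R-path is closed by a direct edge.
Euclidean (axiom 5): yes — any two successors of a common world are R-related.
Serial (axiom D): yes — every world has a successor (e.g. w1 R w1).
Reflexive (axiom T): no — w5 is not related to itself.
So F validates K, K4, K45, KD45; S5 would additionally require R to be reflexive. The strongest is KD45.

KD45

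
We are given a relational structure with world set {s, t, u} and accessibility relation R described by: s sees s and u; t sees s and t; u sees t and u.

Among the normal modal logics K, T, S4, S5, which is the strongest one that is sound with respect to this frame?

Reflexive (axiom T): yes — every world is R-related to itself.
Transitive (axiom 4): no — s R u and u R t, but not s R t.
Euclidean (axiom 5): no — s R u and s R s, but not u R s.
So F validates K, T; S4 would additionally require R to be transitive. The strongest is T.

T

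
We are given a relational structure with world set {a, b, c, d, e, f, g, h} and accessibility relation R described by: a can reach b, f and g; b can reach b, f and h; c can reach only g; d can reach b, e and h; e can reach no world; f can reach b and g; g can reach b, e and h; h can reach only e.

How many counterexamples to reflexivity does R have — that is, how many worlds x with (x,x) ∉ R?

Enumerating: a, c, d, e, f, g, h.

7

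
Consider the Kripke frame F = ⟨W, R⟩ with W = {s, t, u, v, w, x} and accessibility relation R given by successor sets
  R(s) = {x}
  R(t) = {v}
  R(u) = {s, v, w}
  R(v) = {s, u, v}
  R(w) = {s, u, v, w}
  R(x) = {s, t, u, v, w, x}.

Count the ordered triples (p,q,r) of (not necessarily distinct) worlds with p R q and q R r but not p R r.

13

Enumerating: (s,x,s), (s,x,t), (s,x,u), (s,x,v), (s,x,w), (t,v,s), (t,v,u), (u,s,x), (u,v,u), (u,w,u), (v,s,x), (v,u,w), (w,s,x).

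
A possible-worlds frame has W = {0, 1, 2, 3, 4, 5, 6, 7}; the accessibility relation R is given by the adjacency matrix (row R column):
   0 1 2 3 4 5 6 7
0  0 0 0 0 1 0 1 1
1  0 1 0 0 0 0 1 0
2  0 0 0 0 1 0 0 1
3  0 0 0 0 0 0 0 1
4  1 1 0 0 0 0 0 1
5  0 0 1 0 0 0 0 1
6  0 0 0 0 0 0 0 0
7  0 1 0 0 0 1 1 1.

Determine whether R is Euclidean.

No

Euclidean: no — 0 R 4 and 0 R 6, but not 4 R 6.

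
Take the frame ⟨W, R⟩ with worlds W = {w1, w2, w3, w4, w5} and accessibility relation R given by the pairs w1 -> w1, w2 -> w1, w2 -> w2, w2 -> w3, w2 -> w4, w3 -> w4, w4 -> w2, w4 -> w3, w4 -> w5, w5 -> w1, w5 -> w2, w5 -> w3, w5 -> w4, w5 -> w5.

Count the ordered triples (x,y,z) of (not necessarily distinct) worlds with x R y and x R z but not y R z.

24

Enumerating: (w2,w1,w2), (w2,w1,w3), (w2,w1,w4), (w2,w3,w1), (w2,w3,w2), (w2,w3,w3), (w2,w4,w1), (w2,w4,w4), (w3,w4,w4), (w4,w2,w5), (w4,w3,w2), (w4,w3,w3), … and 12 more.
Total: 24.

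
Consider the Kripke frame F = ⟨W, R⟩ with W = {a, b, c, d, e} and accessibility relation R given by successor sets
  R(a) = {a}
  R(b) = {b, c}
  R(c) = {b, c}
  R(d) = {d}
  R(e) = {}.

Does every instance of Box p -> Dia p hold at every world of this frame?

The schema D characterises exactly the serial frames.
Serial: no — e has no R-successor.

No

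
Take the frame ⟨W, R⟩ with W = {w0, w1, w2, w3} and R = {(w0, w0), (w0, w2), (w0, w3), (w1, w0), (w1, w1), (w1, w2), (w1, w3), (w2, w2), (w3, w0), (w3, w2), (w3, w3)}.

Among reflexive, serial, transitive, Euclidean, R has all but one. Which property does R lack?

Reflexive: yes — every world is R-related to itself.
Serial: yes — every world has a successor (e.g. w0 R w0).
Transitive: yes — every two-step R-path is closed by a direct edge.
Euclidean: no — w0 R w2 and w0 R w3, but not w2 R w3.
Only Euclidean fails.

Euclidean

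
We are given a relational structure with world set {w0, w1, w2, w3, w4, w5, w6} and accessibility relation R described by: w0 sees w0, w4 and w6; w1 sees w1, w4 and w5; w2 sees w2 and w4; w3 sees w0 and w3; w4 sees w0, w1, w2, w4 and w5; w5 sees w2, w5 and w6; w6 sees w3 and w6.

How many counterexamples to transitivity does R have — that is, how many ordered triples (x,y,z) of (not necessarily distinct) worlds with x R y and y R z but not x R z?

Enumerating: (w0,w4,w1), (w0,w4,w2), (w0,w4,w5), (w0,w6,w3), (w1,w4,w0), (w1,w4,w2), (w1,w5,w2), (w1,w5,w6), (w2,w4,w0), (w2,w4,w1), (w2,w4,w5), (w3,w0,w4), (w3,w0,w6), (w4,w0,w6), (w4,w5,w6), (w5,w2,w4), (w5,w6,w3), (w6,w3,w0).

18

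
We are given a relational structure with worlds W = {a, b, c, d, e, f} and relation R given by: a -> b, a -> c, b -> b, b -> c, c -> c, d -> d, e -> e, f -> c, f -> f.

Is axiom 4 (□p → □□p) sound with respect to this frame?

By correspondence theory, 4 is valid on a frame iff R is transitive.
Transitive: yes — every two-step R-path is closed by a direct edge.

Yes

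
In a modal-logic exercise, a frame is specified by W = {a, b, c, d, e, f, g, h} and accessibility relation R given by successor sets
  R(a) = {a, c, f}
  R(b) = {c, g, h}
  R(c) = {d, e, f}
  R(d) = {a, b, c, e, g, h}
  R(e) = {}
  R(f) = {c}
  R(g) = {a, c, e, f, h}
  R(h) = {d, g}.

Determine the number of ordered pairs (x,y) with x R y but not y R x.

Enumerating: (a,c), (a,f), (b,c), (b,g), (b,h), (c,e), (d,a), (d,b), (d,e), (d,g), (g,a), (g,c), (g,e), (g,f).

14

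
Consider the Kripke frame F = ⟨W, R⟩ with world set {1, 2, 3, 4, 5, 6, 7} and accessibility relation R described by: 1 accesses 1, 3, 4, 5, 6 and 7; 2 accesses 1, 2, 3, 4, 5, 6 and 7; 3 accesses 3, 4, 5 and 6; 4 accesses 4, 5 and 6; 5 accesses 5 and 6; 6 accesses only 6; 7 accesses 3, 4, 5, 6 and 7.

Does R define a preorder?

Reflexive: yes — every world is R-related to itself.
Transitive: yes — every two-step R-path is closed by a direct edge.
So R is a preorder.

Yes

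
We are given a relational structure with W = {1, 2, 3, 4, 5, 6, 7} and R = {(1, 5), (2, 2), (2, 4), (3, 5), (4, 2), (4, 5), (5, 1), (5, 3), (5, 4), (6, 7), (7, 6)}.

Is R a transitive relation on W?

Transitive: no — 1 R 5 and 5 R 3, but not 1 R 3.

No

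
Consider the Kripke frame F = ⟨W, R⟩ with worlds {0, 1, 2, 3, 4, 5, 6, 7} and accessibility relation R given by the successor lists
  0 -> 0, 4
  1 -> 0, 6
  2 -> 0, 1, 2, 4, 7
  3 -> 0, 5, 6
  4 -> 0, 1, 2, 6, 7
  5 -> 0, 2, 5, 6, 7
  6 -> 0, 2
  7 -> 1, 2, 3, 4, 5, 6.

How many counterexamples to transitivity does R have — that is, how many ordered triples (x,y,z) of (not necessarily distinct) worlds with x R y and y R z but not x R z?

Enumerating: (0,4,1), (0,4,2), (0,4,6), (0,4,7), (1,0,4), (1,6,2), (2,1,6), (2,4,6), (2,7,3), (2,7,5), (2,7,6), (3,0,4), … and 27 more.
Total: 39.

39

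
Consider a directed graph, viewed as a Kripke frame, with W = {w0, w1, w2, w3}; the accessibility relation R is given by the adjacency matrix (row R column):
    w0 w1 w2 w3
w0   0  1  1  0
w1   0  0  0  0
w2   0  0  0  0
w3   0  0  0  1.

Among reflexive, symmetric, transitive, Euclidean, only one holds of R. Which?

transitive

Reflexive: no — w0 is not related to itself.
Symmetric: no — w0 R w1 but not w1 R w0.
Transitive: yes — every two-step R-path is closed by a direct edge.
Euclidean: no — w0 R w1 and w0 R w2, but not w1 R w2.
Only transitive holds.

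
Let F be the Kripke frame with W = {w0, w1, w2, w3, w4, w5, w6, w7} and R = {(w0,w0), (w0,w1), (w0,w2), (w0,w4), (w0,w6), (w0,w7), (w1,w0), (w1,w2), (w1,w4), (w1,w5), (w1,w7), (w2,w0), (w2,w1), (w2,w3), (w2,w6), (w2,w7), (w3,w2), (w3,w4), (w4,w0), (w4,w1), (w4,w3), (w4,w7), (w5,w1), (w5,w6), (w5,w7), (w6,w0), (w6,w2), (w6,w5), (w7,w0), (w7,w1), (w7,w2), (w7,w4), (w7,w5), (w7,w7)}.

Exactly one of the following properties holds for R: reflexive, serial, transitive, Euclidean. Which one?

Reflexive: no — w1 is not related to itself.
Serial: yes — every world has a successor (e.g. w0 R w0).
Transitive: no — w0 R w1 and w1 R w5, but not w0 R w5.
Euclidean: no — w0 R w1 and w0 R w6, but not w1 R w6.
Only serial holds.

serial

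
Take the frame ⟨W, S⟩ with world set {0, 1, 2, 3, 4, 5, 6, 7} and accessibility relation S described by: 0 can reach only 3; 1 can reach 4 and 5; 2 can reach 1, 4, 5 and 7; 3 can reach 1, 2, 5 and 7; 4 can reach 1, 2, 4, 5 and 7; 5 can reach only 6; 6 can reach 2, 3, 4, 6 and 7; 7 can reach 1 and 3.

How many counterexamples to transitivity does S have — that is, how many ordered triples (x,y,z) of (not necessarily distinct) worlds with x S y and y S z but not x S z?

33

Enumerating: (0,3,1), (0,3,2), (0,3,5), (0,3,7), (1,4,1), (1,4,2), (1,4,7), (1,5,6), (2,4,2), (2,5,6), (2,7,3), (3,1,4), … and 21 more.
Total: 33.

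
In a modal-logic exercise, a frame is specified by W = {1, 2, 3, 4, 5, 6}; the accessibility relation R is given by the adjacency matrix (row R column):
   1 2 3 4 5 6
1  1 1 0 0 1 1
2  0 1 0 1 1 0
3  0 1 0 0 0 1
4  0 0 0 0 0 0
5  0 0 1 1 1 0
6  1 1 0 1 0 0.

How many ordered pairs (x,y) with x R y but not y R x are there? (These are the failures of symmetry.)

10

Enumerating: (1,2), (1,5), (2,4), (2,5), (3,2), (3,6), (5,3), (5,4), (6,2), (6,4).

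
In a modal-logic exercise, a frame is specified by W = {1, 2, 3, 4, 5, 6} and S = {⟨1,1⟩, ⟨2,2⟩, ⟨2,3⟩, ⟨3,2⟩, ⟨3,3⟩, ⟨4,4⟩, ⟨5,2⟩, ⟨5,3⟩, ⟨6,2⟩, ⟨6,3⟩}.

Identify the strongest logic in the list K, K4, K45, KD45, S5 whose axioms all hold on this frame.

KD45

Transitive (axiom 4): yes — every two-step S-path is closed by a direct edge.
Euclidean (axiom 5): yes — any two successors of a common world are S-related.
Serial (axiom D): yes — every world has a successor (e.g. 1 S 1).
Reflexive (axiom T): no — 5 is not related to itself.
So F validates K, K4, K45, KD45; S5 would additionally require S to be reflexive. The strongest is KD45.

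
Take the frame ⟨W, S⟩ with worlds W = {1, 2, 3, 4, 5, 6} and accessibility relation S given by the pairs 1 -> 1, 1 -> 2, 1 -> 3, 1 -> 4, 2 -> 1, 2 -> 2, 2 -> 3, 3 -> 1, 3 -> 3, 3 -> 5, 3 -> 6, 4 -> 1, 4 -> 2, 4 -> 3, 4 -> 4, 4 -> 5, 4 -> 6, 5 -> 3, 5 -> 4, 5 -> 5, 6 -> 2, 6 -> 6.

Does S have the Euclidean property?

No

Euclidean: no — 1 S 2 and 1 S 4, but not 2 S 4.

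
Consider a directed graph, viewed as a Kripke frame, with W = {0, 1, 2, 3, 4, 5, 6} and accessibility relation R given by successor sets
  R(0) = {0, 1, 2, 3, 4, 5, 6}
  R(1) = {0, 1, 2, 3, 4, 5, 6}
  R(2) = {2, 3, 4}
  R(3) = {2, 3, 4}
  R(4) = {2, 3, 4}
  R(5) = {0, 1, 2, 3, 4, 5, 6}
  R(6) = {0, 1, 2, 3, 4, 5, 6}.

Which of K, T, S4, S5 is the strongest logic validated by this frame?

S4

Reflexive (axiom T): yes — every world is R-related to itself.
Transitive (axiom 4): yes — every two-step R-path is closed by a direct edge.
Euclidean (axiom 5): no — 0 R 2 and 0 R 1, but not 2 R 1.
So F validates K, T, S4; S5 would additionally require R to be Euclidean. The strongest is S4.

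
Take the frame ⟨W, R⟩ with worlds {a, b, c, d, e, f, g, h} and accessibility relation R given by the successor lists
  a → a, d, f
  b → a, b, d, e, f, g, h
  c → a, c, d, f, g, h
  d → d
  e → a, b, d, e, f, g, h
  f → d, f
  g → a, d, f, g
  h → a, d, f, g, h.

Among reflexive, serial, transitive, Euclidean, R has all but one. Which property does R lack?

Euclidean

Reflexive: yes — every world is R-related to itself.
Serial: yes — every world has a successor (e.g. a R a).
Transitive: yes — every two-step R-path is closed by a direct edge.
Euclidean: no — a R d and a R f, but not d R f.
Only Euclidean fails.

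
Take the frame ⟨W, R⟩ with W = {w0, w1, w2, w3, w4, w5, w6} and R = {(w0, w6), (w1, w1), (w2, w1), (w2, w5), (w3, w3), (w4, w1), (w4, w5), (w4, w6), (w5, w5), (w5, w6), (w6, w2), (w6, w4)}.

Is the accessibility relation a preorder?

No

Reflexive: no — w0 is not related to itself.
Transitive: no — w0 R w6 and w6 R w2, but not w0 R w2.
So R is not a preorder.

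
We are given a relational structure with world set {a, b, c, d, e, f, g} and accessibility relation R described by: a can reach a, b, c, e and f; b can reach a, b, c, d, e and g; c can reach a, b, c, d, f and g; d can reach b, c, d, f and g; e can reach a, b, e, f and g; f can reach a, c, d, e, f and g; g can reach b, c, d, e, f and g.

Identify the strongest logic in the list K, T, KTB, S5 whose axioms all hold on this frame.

KTB

Reflexive (axiom T): yes — every world is R-related to itself.
Symmetric (axiom B): yes — every pair in R has its reverse in R.
Euclidean (axiom 5): no — a R b and a R f, but not b R f.
So F validates K, T, KTB; S5 would additionally require R to be Euclidean. The strongest is KTB.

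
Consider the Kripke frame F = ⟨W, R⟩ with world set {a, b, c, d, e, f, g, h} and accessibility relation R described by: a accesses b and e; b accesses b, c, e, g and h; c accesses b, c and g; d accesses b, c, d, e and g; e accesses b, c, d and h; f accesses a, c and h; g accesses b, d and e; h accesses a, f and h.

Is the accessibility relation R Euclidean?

Euclidean: no — b R c and b R e, but not c R e.

No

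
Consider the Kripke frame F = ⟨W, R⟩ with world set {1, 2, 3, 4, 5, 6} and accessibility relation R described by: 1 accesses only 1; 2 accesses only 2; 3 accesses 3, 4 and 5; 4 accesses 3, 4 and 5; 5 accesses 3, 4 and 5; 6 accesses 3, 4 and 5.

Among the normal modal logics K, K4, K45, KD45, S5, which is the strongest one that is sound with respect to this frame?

KD45

Transitive (axiom 4): yes — every two-step R-path is closed by a direct edge.
Euclidean (axiom 5): yes — any two successors of a common world are R-related.
Serial (axiom D): yes — every world has a successor (e.g. 1 R 1).
Reflexive (axiom T): no — 6 is not related to itself.
So F validates K, K4, K45, KD45; S5 would additionally require R to be reflexive. The strongest is KD45.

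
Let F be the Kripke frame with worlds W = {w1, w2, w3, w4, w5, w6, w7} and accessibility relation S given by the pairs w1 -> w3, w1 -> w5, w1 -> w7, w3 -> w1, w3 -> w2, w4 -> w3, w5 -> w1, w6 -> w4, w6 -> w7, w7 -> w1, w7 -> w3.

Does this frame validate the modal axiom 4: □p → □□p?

No

Axiom 4 corresponds to the accessibility relation being transitive.
Transitive: no — w1 S w3 and w3 S w2, but not w1 S w2.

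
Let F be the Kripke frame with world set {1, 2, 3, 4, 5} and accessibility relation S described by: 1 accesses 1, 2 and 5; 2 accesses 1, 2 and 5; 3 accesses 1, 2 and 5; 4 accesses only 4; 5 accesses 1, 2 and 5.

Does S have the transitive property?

Transitive: yes — every two-step S-path is closed by a direct edge.

Yes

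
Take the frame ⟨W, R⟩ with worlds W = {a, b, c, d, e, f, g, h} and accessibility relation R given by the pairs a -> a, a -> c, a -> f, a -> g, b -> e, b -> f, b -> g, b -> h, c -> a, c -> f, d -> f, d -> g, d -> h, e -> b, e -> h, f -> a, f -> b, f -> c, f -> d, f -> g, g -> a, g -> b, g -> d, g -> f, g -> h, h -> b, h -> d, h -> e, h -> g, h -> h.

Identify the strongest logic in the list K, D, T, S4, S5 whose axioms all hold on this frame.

Serial (axiom D): yes — every world has a successor (e.g. a R a).
Reflexive (axiom T): no — b is not related to itself.
Transitive (axiom 4): no — a R f and f R b, but not a R b.
Euclidean (axiom 5): no — a R c and a R g, but not c R g.
So F validates K, D; T would additionally require R to be reflexive. The strongest is D.

D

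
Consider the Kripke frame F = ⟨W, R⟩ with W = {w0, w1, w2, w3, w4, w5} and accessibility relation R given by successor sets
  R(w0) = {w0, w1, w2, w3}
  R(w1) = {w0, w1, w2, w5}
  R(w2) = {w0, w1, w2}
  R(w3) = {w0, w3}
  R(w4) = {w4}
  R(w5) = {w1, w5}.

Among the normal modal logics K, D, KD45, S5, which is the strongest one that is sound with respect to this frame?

Serial (axiom D): yes — every world has a successor (e.g. w0 R w0).
Euclidean (axiom 5): no — w0 R w1 and w0 R w3, but not w1 R w3.
Transitive (axiom 4): no — w0 R w1 and w1 R w5, but not w0 R w5.
Reflexive (axiom T): yes — every world is R-related to itself.
So F validates K, D; KD45 would additionally require R to be Euclidean and transitive. The strongest is D.

D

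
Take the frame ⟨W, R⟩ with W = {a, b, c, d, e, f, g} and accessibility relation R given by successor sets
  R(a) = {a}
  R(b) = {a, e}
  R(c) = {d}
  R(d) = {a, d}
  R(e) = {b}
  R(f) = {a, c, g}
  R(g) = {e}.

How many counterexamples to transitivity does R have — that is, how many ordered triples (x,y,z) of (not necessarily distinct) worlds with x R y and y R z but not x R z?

Enumerating: (b,e,b), (c,d,a), (e,b,a), (e,b,e), (f,c,d), (f,g,e), (g,e,b).

7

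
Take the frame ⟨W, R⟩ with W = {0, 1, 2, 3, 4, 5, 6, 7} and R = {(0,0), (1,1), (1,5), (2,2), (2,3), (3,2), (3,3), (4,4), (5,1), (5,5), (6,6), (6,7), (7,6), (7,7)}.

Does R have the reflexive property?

Reflexive: yes — every world is R-related to itself.

Yes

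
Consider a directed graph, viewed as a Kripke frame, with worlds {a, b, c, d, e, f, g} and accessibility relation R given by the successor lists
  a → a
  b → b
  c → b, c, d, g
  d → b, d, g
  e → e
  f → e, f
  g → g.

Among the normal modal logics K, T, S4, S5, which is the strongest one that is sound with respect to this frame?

S4

Reflexive (axiom T): yes — every world is R-related to itself.
Transitive (axiom 4): yes — every two-step R-path is closed by a direct edge.
Euclidean (axiom 5): no — c R b and c R d, but not b R d.
So F validates K, T, S4; S5 would additionally require R to be Euclidean. The strongest is S4.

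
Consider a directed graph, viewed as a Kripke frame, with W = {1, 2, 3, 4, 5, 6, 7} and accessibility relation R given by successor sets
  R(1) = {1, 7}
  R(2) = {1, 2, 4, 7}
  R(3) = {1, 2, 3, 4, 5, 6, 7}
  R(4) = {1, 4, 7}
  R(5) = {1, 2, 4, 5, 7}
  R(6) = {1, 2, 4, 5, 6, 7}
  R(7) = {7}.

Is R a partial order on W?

Yes

Reflexive: yes — every world is R-related to itself.
Transitive: yes — every two-step R-path is closed by a direct edge.
Antisymmetric: yes — no distinct pair is related both ways.
So R is a partial order.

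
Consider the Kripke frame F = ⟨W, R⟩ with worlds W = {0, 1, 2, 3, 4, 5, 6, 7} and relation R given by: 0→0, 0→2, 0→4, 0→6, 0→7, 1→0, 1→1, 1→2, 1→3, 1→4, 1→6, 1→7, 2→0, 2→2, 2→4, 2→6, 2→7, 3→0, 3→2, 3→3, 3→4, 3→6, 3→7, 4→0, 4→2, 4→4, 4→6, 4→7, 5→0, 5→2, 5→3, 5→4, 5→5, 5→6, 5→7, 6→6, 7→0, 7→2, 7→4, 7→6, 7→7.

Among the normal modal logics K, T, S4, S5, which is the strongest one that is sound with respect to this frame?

S4

Reflexive (axiom T): yes — every world is R-related to itself.
Transitive (axiom 4): yes — every two-step R-path is closed by a direct edge.
Euclidean (axiom 5): no — 0 R 6 and 0 R 2, but not 6 R 2.
So F validates K, T, S4; S5 would additionally require R to be Euclidean. The strongest is S4.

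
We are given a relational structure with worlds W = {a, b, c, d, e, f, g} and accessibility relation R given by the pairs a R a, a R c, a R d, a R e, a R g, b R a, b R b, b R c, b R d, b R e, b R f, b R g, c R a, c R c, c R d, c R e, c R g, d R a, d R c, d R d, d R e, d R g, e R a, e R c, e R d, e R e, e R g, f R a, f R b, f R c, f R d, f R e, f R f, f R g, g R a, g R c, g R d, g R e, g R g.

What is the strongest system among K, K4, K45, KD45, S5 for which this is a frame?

Transitive (axiom 4): yes — every two-step R-path is closed by a direct edge.
Euclidean (axiom 5): no — b R a and b R f, but not a R f.
Serial (axiom D): yes — every world has a successor (e.g. a R a).
Reflexive (axiom T): yes — every world is R-related to itself.
So F validates K, K4; K45 would additionally require R to be Euclidean. The strongest is K4.

K4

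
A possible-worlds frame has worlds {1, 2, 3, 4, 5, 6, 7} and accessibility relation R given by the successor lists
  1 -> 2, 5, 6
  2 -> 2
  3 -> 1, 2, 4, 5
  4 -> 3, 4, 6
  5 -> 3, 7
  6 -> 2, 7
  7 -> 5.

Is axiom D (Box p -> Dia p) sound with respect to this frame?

Yes

By correspondence theory, D is valid on a frame iff R is serial.
Serial: yes — every world has a successor (e.g. 1 R 2).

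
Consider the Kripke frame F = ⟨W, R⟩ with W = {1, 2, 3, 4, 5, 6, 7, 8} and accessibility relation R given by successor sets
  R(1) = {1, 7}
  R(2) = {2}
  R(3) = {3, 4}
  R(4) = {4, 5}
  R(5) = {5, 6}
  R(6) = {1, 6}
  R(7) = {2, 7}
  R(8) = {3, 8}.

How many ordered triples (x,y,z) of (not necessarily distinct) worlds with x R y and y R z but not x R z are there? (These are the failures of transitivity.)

6

Enumerating: (1,7,2), (3,4,5), (4,5,6), (5,6,1), (6,1,7), (8,3,4).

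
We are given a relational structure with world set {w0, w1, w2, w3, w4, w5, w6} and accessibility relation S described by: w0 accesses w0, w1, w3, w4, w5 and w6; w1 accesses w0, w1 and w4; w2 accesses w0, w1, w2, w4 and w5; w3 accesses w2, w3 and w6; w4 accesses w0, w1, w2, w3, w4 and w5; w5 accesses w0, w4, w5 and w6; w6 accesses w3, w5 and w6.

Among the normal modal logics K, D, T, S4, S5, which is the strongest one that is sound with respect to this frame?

Serial (axiom D): yes — every world has a successor (e.g. w0 S w0).
Reflexive (axiom T): yes — every world is S-related to itself.
Transitive (axiom 4): no — w0 S w3 and w3 S w2, but not w0 S w2.
Euclidean (axiom 5): no — w0 S w1 and w0 S w3, but not w1 S w3.
So F validates K, D, T; S4 would additionally require S to be transitive. The strongest is T.

T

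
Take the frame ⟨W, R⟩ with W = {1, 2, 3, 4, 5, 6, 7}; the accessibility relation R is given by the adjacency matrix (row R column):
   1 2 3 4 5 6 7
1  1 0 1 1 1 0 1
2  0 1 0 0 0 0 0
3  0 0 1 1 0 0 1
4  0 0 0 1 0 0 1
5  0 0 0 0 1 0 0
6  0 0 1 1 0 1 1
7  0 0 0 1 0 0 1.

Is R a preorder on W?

Reflexive: yes — every world is R-related to itself.
Transitive: yes — every two-step R-path is closed by a direct edge.
So R is a preorder.

Yes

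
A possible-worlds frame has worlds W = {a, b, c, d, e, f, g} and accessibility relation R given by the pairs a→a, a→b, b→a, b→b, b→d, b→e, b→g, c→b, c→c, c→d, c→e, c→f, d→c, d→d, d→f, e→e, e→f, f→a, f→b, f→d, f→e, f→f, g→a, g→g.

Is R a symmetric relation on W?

No

Symmetric: no — b R d but not d R b.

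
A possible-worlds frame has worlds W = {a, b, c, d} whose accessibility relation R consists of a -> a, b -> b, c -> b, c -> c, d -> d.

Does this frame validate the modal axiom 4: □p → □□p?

The schema 4 characterises exactly the transitive frames.
Transitive: yes — every two-step R-path is closed by a direct edge.

Yes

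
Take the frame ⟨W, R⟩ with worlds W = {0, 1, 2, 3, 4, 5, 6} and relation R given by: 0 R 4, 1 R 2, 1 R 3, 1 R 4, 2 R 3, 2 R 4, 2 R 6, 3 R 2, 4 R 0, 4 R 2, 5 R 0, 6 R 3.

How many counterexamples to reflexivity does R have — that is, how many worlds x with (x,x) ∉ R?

7

Enumerating: 0, 1, 2, 3, 4, 5, 6.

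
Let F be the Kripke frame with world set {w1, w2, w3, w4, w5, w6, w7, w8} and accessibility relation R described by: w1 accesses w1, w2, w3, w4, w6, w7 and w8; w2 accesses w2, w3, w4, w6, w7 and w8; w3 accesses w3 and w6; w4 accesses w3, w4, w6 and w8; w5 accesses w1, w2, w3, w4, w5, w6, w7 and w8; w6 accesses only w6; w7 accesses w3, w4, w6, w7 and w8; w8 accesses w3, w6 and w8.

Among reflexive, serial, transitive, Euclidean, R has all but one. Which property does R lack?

Reflexive: yes — every world is R-related to itself.
Serial: yes — every world has a successor (e.g. w1 R w1).
Transitive: yes — every two-step R-path is closed by a direct edge.
Euclidean: no — w1 R w3 and w1 R w2, but not w3 R w2.
Only Euclidean fails.

Euclidean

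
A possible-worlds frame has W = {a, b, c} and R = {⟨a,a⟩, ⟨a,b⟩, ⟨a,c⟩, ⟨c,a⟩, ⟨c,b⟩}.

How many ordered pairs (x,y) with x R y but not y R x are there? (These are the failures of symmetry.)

2

Enumerating: (a,b), (c,b).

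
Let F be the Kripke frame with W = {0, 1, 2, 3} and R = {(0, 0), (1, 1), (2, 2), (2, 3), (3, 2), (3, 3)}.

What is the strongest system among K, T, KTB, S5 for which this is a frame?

Reflexive (axiom T): yes — every world is R-related to itself.
Symmetric (axiom B): yes — every pair in R has its reverse in R.
Euclidean (axiom 5): yes — any two successors of a common world are R-related.
So F validates K, T, KTB, S5. The strongest is S5.

S5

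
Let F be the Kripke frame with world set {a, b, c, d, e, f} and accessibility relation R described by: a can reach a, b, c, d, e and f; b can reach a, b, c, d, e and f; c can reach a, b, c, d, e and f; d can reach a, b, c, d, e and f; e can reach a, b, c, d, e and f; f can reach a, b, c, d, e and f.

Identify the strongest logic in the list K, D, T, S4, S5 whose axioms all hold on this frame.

Serial (axiom D): yes — every world has a successor (e.g. a R a).
Reflexive (axiom T): yes — every world is R-related to itself.
Transitive (axiom 4): yes — every two-step R-path is closed by a direct edge.
Euclidean (axiom 5): yes — any two successors of a common world are R-related.
So F validates K, D, T, S4, S5. The strongest is S5.

S5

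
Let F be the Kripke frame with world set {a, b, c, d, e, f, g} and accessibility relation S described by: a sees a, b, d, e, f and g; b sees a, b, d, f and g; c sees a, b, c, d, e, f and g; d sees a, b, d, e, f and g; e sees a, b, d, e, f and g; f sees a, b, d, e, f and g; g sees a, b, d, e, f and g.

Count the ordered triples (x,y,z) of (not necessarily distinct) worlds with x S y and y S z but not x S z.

Enumerating: (b,a,e), (b,d,e), (b,f,e), (b,g,e).

4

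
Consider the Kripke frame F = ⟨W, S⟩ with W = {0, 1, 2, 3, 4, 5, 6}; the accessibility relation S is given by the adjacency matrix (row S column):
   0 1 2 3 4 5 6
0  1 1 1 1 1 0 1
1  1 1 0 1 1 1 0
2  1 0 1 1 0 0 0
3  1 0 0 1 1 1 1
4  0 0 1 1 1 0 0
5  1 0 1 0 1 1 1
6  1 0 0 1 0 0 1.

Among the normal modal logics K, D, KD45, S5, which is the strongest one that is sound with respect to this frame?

D

Serial (axiom D): yes — every world has a successor (e.g. 0 S 0).
Euclidean (axiom 5): no — 0 S 1 and 0 S 2, but not 1 S 2.
Transitive (axiom 4): no — 0 S 1 and 1 S 5, but not 0 S 5.
Reflexive (axiom T): yes — every world is S-related to itself.
So F validates K, D; KD45 would additionally require S to be Euclidean and transitive. The strongest is D.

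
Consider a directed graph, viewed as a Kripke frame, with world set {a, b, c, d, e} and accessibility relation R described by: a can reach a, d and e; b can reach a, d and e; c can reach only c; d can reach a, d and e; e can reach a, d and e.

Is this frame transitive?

Transitive: yes — every two-step R-path is closed by a direct edge.

Yes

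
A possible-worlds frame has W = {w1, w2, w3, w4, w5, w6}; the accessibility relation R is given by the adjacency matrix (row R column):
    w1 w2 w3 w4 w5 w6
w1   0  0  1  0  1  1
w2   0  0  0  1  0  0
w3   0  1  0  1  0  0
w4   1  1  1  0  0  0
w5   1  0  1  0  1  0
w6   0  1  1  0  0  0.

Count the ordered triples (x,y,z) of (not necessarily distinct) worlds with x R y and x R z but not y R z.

23

Enumerating: (w1,w3,w3), (w1,w3,w5), (w1,w3,w6), (w1,w5,w6), (w1,w6,w5), (w1,w6,w6), (w2,w4,w4), (w3,w2,w2), (w3,w4,w4), (w4,w1,w1), (w4,w1,w2), (w4,w2,w1), … and 11 more.
Total: 23.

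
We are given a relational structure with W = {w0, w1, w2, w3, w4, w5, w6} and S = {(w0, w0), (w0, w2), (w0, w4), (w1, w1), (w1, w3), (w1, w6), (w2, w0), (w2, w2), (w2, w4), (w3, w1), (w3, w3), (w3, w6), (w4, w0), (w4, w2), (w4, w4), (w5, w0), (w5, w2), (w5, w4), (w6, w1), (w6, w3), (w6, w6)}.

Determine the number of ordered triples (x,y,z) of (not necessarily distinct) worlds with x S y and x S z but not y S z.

0

S is Euclidean; there are no such tuples.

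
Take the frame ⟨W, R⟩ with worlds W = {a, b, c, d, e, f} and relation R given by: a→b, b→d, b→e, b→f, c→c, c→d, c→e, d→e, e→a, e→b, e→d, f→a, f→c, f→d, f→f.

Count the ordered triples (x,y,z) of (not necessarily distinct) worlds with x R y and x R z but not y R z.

28

Enumerating: (a,b,b), (b,d,d), (b,d,f), (b,e,e), (b,e,f), (b,f,e), (c,d,c), (c,d,d), (c,e,c), (c,e,e), (d,e,e), (e,a,a), … and 16 more.
Total: 28.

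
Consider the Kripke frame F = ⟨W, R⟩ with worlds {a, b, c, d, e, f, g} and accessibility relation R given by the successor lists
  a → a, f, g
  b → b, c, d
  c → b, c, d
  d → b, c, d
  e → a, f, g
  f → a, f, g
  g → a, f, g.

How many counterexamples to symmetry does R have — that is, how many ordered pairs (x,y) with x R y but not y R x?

Enumerating: (e,a), (e,f), (e,g).

3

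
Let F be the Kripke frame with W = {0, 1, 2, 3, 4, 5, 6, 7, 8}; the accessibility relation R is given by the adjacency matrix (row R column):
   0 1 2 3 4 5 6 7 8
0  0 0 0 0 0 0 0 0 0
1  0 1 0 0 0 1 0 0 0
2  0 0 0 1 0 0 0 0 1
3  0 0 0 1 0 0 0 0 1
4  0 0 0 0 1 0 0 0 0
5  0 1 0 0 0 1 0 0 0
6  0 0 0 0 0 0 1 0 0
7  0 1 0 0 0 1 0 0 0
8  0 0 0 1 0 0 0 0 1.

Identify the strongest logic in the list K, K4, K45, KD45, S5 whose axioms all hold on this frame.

Transitive (axiom 4): yes — every two-step R-path is closed by a direct edge.
Euclidean (axiom 5): yes — any two successors of a common world are R-related.
Serial (axiom D): no — 0 has no R-successor.
Reflexive (axiom T): no — 0 is not related to itself.
So F validates K, K4, K45; KD45 would additionally require R to be serial. The strongest is K45.

K45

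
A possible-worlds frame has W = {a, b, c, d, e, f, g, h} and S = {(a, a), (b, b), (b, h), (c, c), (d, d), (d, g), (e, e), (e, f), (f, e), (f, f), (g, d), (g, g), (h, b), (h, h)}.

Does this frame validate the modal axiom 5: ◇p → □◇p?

The schema 5 characterises exactly the Euclidean frames.
Euclidean: yes — any two successors of a common world are S-related.

Yes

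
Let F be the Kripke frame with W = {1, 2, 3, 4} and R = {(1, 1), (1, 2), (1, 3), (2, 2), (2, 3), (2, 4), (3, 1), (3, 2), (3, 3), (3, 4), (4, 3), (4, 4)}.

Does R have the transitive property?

Transitive: no — 1 R 2 and 2 R 4, but not 1 R 4.

No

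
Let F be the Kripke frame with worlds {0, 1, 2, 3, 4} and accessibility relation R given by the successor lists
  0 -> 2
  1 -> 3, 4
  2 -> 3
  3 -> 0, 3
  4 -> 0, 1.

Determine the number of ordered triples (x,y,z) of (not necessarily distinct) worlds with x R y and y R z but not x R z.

Enumerating: (0,2,3), (1,3,0), (1,4,0), (1,4,1), (2,3,0), (3,0,2), (4,0,2), (4,1,3), (4,1,4).

9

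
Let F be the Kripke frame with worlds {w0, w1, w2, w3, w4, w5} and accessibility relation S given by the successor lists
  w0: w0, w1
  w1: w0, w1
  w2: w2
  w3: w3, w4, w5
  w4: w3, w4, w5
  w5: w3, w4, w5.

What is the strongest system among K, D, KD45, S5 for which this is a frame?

Serial (axiom D): yes — every world has a successor (e.g. w0 S w0).
Euclidean (axiom 5): yes — any two successors of a common world are S-related.
Transitive (axiom 4): yes — every two-step S-path is closed by a direct edge.
Reflexive (axiom T): yes — every world is S-related to itself.
So F validates K, D, KD45, S5. The strongest is S5.

S5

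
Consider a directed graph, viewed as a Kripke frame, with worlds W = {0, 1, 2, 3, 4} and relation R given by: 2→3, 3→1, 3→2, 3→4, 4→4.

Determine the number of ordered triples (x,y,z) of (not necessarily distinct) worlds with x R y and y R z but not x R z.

4

Enumerating: (2,3,1), (2,3,2), (2,3,4), (3,2,3).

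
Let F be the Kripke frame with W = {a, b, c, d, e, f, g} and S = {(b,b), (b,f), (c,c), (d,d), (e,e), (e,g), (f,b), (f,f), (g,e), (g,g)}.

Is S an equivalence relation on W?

No

Reflexive: no — a is not related to itself.
Symmetric: yes — every pair in S has its reverse in S.
Transitive: yes — every two-step S-path is closed by a direct edge.
So S is not an equivalence relation.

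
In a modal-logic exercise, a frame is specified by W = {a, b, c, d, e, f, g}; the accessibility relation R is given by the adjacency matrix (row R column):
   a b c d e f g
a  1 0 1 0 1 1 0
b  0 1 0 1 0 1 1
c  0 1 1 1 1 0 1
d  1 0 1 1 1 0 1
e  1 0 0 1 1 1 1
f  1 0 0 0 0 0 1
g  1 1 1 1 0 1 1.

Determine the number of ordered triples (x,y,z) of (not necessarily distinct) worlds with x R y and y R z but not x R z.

Enumerating: (a,c,b), (a,c,d), (a,c,g), (a,e,d), (a,e,g), (a,f,g), (b,d,a), (b,d,c), (b,d,e), (b,f,a), (b,g,a), (b,g,c), … and 25 more.
Total: 37.

37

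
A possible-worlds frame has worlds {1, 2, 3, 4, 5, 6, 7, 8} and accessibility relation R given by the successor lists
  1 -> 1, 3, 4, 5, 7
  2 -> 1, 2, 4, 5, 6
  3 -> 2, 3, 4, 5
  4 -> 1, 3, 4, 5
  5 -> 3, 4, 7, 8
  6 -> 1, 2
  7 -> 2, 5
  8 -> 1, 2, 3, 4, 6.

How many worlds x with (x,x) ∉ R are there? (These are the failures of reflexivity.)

4

Enumerating: 5, 6, 7, 8.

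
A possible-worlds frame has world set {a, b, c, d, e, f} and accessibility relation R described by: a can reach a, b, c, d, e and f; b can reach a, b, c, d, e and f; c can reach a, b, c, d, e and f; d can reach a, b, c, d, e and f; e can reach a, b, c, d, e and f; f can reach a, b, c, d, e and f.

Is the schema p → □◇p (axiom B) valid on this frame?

Yes

The schema B characterises exactly the symmetric frames.
Symmetric: yes — every pair in R has its reverse in R.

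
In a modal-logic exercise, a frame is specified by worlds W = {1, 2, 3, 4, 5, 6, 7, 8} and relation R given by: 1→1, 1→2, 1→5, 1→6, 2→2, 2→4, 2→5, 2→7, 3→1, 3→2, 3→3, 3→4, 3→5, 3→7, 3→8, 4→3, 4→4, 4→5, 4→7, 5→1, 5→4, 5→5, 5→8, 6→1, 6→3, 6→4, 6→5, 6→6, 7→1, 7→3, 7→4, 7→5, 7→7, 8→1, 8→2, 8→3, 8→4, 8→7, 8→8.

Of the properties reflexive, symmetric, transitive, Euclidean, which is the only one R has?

Reflexive: yes — every world is R-related to itself.
Symmetric: no — 1 R 2 but not 2 R 1.
Transitive: no — 1 R 2 and 2 R 4, but not 1 R 4.
Euclidean: no — 1 R 2 and 1 R 6, but not 2 R 6.
Only reflexive holds.

reflexive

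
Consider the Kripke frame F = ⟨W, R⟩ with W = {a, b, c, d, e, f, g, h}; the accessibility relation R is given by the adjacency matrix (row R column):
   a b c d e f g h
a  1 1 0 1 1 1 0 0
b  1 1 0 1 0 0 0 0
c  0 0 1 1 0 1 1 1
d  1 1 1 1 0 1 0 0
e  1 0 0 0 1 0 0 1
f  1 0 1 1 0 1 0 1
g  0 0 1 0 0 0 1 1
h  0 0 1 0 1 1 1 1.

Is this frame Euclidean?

Euclidean: no — a R b and a R e, but not b R e.

No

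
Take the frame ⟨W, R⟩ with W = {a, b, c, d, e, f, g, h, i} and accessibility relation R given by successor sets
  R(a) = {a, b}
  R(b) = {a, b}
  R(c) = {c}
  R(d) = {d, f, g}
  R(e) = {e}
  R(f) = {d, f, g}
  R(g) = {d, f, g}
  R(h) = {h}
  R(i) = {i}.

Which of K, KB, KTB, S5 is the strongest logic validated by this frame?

S5

Symmetric (axiom B): yes — every pair in R has its reverse in R.
Reflexive (axiom T): yes — every world is R-related to itself.
Euclidean (axiom 5): yes — any two successors of a common world are R-related.
So F validates K, KB, KTB, S5. The strongest is S5.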